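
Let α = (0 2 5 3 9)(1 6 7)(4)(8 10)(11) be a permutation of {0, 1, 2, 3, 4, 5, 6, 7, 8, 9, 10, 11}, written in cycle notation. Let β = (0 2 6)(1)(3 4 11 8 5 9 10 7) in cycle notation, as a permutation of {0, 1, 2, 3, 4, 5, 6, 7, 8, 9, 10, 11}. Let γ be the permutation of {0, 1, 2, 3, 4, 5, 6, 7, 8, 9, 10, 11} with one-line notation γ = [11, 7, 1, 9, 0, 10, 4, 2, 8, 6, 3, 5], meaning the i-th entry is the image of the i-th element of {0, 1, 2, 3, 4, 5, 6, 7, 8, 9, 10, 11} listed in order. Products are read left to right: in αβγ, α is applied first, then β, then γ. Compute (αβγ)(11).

Chase 11: α(11) = 11; β(11) = 8; γ(8) = 8. Hence (αβγ)(11) = 8.

8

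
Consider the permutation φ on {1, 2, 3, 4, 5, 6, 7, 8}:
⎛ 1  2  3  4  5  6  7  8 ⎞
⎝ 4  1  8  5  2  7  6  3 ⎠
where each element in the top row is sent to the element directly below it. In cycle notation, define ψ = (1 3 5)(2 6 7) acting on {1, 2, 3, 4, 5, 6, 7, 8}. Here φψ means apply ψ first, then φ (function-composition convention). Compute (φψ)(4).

5

First apply ψ: ψ(4) = 4, then φ(4) = 5. Thus (φψ)(4) = 5.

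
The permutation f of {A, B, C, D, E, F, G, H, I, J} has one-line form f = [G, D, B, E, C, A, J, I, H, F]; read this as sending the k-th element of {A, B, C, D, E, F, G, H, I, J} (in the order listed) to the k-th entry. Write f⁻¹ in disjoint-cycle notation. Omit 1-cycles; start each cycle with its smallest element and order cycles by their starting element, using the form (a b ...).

(A F J G)(B C E D)(H I)

The cycle decomposition of f is (A G J F)(B D E C)(H I).
Reversing each cycle (and rotating so the smallest element leads) gives f⁻¹ = (A F J G)(B C E D)(H I).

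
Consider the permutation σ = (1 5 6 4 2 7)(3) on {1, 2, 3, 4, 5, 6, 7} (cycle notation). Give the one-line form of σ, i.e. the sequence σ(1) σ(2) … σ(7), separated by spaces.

Each element maps to the next entry in its cycle (wrapping to the front): 1↦5, 2↦7, 3↦3, 4↦2, 5↦6, 6↦4, 7↦1.
So the one-line form is 5 7 3 2 6 4 1.

5 7 3 2 6 4 1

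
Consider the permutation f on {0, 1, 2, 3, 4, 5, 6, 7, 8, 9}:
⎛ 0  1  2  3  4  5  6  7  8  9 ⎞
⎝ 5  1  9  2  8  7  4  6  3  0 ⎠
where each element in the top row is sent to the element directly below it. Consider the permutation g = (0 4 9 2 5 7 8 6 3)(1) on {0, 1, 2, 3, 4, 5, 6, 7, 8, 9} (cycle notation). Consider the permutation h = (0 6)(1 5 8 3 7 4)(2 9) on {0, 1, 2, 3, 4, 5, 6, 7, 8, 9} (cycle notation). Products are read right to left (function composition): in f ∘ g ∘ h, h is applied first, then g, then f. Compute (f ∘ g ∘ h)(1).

6

Apply the permutations in order: h(1) = 5, then g(5) = 7, then f(7) = 6. So (f ∘ g ∘ h)(1) = 6.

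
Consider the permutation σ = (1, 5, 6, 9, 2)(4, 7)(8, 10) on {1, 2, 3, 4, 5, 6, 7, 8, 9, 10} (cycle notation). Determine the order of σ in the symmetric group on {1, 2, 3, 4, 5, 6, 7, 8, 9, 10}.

10

The disjoint cycles have lengths 5, 2, 2, 1.
The order of σ is the least common multiple of its cycle lengths: lcm(5, 2, 2) = 10.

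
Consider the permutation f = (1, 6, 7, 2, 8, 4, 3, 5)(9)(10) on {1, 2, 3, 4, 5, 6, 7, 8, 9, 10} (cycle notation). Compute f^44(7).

3

7 lies in the 8-cycle (1, 6, 7, 2, 8, 4, 3, 5).
Since the cycle has length 8, f^44 acts on it the same as f^4 (44 mod 8 = 4).
Stepping 4 places around the cycle: 7 → 2 → 8 → 4 → 3.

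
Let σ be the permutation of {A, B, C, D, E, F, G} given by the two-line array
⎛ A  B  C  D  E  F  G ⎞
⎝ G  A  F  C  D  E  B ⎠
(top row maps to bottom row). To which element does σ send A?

G

The entry below A in the array is G, so σ(A) = G.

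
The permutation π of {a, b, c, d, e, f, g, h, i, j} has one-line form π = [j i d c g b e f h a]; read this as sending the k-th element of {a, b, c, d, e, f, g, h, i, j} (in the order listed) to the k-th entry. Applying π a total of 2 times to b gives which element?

Tracing b → i → … returns to b after 4 steps, so b lies in a 4-cycle (b i h f).
Stepping 2 places around the cycle: b → i → h.

h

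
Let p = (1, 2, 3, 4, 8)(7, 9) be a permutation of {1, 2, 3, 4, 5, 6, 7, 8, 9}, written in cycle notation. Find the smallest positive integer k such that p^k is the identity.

The disjoint cycles have lengths 5, 2, 1, 1.
The order of p is the least common multiple of its cycle lengths: lcm(5, 2) = 10.

10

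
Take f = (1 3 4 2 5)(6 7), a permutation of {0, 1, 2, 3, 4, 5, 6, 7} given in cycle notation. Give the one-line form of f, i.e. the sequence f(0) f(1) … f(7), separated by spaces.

Reading each image from the cycles: 0↦0, 1↦3, 2↦5, 3↦4, 4↦2, 5↦1, 6↦7, 7↦6.
Listing these in domain order gives 0 3 5 4 2 1 7 6.

0 3 5 4 2 1 7 6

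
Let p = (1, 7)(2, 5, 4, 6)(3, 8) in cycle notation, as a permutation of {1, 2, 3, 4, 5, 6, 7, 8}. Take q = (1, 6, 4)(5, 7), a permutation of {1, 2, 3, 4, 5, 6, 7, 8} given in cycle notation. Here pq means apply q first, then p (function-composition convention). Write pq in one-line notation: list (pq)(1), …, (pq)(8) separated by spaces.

(pq)(x) = p(q(x)). Computing each image: p(q(1)) = p(6) = 2, p(q(2)) = p(2) = 5, p(q(3)) = p(3) = 8, p(q(4)) = p(1) = 7, p(q(5)) = p(7) = 1, p(q(6)) = p(4) = 6, p(q(7)) = p(5) = 4, p(q(8)) = p(8) = 3.
Hence pq = [2 5 8 7 1 6 4 3].

2 5 8 7 1 6 4 3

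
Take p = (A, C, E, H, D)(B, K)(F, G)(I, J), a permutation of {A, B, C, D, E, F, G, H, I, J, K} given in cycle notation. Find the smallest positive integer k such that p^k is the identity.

The cycle type of p is (5, 2, 2, 2).
The order is lcm(5, 2, 2, 2) = 10.

10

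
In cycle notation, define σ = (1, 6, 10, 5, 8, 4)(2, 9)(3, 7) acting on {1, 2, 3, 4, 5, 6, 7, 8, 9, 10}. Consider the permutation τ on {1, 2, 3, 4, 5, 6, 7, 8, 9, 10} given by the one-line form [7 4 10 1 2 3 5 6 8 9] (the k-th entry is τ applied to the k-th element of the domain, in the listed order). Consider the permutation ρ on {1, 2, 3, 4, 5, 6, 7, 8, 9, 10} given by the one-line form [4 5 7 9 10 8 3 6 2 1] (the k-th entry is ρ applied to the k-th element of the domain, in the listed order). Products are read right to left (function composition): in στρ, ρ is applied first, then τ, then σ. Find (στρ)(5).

2

(στρ)(5) = σ(τ(ρ(5))). ρ(5) = 10, then τ(10) = 9, then σ(9) = 2, so the result is 2.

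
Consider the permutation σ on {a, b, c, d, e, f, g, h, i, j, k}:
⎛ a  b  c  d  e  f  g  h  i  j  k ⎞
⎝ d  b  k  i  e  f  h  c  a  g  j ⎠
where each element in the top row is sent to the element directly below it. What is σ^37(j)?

h

Tracing j → g → … returns to j after 5 steps, so j lies in a 5-cycle (c k j g h).
Since the cycle has length 5, σ^37 acts on it the same as σ^2 (37 mod 5 = 2).
Advancing 2 steps from j: j → g → h.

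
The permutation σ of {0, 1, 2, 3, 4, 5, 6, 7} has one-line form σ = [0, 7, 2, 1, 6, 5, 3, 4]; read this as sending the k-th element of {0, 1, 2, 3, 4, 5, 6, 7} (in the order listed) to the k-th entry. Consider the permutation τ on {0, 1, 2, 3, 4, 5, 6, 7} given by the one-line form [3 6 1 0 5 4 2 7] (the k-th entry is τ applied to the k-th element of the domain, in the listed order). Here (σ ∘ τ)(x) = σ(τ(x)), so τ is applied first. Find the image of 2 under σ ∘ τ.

(σ ∘ τ)(2) = σ(τ(2)). τ(2) = 1, then σ(1) = 7. So (σ ∘ τ)(2) = 7.

7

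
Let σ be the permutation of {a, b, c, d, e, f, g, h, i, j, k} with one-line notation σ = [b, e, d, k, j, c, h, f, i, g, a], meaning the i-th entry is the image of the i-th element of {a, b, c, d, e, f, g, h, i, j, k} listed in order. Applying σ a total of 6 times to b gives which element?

c

Tracing b → e → … returns to b after 10 steps, so b lies in a 10-cycle (a, b, e, j, g, h, f, c, d, k).
Stepping 6 places around the cycle: b → e → j → g → h → f → c.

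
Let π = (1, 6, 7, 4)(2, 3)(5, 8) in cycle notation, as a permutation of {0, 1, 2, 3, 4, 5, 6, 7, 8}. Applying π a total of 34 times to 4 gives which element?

6

4 lies in the 4-cycle (1, 6, 7, 4).
Powers repeat with period 4 on this cycle, and 34 mod 4 = 2, so π^34(4) = π^2(4).
Advancing 2 steps from 4: 4 → 1 → 6.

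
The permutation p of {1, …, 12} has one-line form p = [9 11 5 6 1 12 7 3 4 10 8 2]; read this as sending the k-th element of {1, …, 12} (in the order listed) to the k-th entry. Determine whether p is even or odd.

In disjoint-cycle form the cycle lengths are 10, 1, 1.
A cycle of length ℓ contributes ℓ−1 transpositions, so p is a product of 9 transpositions — odd.

odd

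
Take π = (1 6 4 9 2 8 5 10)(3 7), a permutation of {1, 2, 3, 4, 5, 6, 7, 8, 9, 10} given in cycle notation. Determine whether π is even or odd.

even

The cycle lengths are 8, 2.
A cycle of length ℓ contributes ℓ−1 transpositions, so π is a product of 7 + 1 = 8 transpositions — even.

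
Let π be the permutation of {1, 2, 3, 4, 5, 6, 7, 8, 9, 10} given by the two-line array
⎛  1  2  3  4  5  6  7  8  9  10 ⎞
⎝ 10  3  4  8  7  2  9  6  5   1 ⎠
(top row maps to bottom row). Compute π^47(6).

3

Tracing 6 → 2 → … returns to 6 after 5 steps, so 6 lies in a 5-cycle (2, 3, 4, 8, 6).
Powers repeat with period 5 on this cycle, and 47 mod 5 = 2, so π^47(6) = π^2(6).
Stepping 2 places around the cycle: 6 → 2 → 3.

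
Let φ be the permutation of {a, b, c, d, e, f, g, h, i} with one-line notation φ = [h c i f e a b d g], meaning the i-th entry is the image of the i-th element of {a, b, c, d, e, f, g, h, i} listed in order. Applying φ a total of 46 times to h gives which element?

Tracing h → d → … returns to h after 4 steps, so h lies in a 4-cycle (a, h, d, f).
Since the cycle has length 4, φ^46 acts on it the same as φ^2 (46 mod 4 = 2).
Advancing 2 steps from h: h → d → f.

f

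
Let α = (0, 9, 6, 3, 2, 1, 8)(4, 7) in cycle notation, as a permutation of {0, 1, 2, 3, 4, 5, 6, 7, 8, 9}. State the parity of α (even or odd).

odd

The cycle lengths are 7, 2, 1.
A cycle of length ℓ contributes ℓ−1 transpositions, so α is a product of 6 + 1 = 7 transpositions — odd.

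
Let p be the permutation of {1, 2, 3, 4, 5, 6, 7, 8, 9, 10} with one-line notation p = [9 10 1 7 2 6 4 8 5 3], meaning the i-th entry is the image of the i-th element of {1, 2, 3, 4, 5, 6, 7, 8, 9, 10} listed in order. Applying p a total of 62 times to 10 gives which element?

1

Tracing 10 → 3 → … returns to 10 after 6 steps, so 10 lies in a 6-cycle (1, 9, 5, 2, 10, 3).
On a 6-cycle, p^6 is the identity, so p^62 = p^2 there (62 ≡ 2 mod 6).
Advancing 2 steps from 10: 10 → 3 → 1.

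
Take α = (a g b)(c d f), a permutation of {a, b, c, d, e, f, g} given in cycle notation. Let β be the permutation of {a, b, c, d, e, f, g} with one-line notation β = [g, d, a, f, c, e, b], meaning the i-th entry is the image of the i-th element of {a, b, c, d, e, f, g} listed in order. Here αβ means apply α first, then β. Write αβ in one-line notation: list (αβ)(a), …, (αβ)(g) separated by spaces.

Chase each element through α then β: a → g → b; b → a → g; c → d → f; d → f → e; e → e → c; f → c → a; g → b → d.
So αβ in one-line form is b g f e c a d.

b g f e c a d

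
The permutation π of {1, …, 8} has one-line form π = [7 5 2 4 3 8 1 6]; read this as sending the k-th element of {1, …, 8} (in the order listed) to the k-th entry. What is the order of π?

The disjoint-cycle form of π has cycle lengths 3, 2, 2, 1.
The order of π is the least common multiple of its cycle lengths: lcm(3, 2, 2) = 6.

6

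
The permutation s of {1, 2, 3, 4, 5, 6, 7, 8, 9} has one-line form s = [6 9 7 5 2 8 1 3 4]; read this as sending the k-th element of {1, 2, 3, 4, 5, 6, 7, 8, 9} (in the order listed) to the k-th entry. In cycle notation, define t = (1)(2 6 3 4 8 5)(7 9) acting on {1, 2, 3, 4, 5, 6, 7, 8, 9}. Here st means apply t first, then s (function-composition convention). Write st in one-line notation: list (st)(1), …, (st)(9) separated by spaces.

6 8 5 3 9 7 4 2 1

Chase each element through t then s: 1 → 1 → 6; 2 → 6 → 8; 3 → 4 → 5; 4 → 8 → 3; 5 → 2 → 9; 6 → 3 → 7; 7 → 9 → 4; 8 → 5 → 2; 9 → 7 → 1.
Collecting the images, st = [6 8 5 3 9 7 4 2 1].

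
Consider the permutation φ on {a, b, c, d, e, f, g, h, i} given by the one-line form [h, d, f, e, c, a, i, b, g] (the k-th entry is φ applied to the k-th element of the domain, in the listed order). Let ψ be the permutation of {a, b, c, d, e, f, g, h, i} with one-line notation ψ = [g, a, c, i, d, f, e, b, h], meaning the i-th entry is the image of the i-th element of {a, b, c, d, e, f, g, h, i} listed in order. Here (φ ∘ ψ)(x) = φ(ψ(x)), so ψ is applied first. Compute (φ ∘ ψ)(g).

ψ(g) = e, then φ(e) = c; composing gives (φ ∘ ψ)(g) = c.

c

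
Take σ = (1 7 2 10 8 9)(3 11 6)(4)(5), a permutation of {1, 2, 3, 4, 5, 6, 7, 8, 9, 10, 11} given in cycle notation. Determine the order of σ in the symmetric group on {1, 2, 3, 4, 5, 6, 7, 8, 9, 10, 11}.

6

The cycle type of σ is (6, 3, 1, 1).
The order of σ is the least common multiple of its cycle lengths: lcm(6, 3) = 6.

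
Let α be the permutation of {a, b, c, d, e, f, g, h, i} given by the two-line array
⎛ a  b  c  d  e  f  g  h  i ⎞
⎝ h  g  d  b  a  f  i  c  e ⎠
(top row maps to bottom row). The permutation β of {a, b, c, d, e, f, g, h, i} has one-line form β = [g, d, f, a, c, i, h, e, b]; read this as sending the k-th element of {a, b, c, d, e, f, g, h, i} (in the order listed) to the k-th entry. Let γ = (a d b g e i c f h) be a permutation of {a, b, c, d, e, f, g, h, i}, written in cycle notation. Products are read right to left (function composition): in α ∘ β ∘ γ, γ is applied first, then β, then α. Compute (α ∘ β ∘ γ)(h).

(α ∘ β ∘ γ)(h) = α(β(γ(h))). γ(h) = a, then β(a) = g, then α(g) = i, so the result is i.

i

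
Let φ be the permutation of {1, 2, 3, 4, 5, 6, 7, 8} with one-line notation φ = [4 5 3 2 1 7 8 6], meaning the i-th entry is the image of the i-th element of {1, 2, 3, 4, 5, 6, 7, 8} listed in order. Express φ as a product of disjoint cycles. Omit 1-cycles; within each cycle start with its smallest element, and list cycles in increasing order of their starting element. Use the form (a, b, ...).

(1, 4, 2, 5)(6, 7, 8)

Iterating φ from 1 gives 1 → 4 → 2 → 5 → 1; that is the 4-cycle (1, 4, 2, 5).
Continuing from each remaining unvisited element yields (1, 4, 2, 5)(6, 7, 8).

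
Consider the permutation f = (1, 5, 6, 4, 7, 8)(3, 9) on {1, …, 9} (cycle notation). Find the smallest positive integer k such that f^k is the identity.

6

The disjoint cycles have lengths 6, 2, 1.
The order of f is the least common multiple of its cycle lengths: lcm(6, 2) = 6.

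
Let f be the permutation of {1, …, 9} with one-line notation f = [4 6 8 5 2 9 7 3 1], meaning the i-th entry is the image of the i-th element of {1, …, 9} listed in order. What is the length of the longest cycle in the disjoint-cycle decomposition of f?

6

Decomposing into disjoint cycles gives (1 4 5 2 6 9)(3 8); the longest has length 6.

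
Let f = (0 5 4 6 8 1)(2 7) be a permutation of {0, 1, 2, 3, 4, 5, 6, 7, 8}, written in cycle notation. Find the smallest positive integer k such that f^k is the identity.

The cycle type of f is (6, 2, 1).
Since disjoint cycles commute, ord(f) = lcm(6, 2) = 6.

6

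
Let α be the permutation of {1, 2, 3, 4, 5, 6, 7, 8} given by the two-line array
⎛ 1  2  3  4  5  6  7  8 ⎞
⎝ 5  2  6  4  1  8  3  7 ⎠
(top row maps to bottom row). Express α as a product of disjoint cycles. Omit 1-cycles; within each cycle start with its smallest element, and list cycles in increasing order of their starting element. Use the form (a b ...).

(1 5)(3 6 8 7)

Start at 1 and follow images: 1 → 5 → 1, giving the cycle (1 5).
Repeating from the next unused element and collecting all non-trivial cycles gives (1 5)(3 6 8 7).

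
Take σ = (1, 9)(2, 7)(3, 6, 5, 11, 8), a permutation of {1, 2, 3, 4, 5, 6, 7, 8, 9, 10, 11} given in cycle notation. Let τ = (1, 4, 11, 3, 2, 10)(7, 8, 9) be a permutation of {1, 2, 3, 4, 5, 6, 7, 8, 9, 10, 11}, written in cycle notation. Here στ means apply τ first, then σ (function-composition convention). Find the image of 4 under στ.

8

τ(4) = 11, then σ(11) = 8; composing gives (στ)(4) = 8.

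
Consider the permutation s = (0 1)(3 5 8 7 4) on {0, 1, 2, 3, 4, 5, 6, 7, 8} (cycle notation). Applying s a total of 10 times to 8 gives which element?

8

8 lies in the 5-cycle (3 5 8 7 4).
Powers repeat with period 5 on this cycle, and 10 mod 5 = 0, so s^10(8) = s^0(8).
So s^10(8) = 8.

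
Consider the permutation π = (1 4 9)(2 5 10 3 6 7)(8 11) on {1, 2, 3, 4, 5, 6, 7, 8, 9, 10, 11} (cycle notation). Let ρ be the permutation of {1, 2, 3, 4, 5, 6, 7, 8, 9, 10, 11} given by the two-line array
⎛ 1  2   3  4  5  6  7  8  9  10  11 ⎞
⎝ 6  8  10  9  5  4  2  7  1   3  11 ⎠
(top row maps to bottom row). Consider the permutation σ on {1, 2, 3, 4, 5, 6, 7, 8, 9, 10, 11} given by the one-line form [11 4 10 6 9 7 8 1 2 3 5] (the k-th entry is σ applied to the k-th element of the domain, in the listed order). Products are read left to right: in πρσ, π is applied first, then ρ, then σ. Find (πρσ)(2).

(πρσ)(2) = σ(ρ(π(2))). π(2) = 5, then ρ(5) = 5, then σ(5) = 9, so the result is 9.

9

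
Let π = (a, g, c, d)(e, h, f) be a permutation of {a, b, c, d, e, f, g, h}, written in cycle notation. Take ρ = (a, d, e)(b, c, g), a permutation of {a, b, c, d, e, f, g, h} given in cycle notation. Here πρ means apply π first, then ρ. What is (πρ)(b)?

First apply π: π(b) = b, then ρ(b) = c. Thus (πρ)(b) = c.

c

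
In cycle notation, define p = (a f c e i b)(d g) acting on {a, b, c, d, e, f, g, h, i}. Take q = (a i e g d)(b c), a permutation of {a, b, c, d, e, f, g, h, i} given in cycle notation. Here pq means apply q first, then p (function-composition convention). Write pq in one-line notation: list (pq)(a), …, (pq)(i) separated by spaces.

Chase each element through q then p: a → i → b; b → c → e; c → b → a; d → a → f; e → g → d; f → f → c; g → d → g; h → h → h; i → e → i.
So pq in one-line form is b e a f d c g h i.

b e a f d c g h i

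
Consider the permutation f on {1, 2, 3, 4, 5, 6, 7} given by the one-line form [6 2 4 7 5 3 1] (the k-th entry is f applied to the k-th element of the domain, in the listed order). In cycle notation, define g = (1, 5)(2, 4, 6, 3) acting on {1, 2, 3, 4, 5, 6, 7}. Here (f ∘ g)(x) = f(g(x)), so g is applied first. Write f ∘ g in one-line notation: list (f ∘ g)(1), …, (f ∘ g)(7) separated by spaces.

5 7 2 3 6 4 1

Chase each element through g then f: 1 → 5 → 5; 2 → 4 → 7; 3 → 2 → 2; 4 → 6 → 3; 5 → 1 → 6; 6 → 3 → 4; 7 → 7 → 1.
So f ∘ g in one-line form is 5 7 2 3 6 4 1.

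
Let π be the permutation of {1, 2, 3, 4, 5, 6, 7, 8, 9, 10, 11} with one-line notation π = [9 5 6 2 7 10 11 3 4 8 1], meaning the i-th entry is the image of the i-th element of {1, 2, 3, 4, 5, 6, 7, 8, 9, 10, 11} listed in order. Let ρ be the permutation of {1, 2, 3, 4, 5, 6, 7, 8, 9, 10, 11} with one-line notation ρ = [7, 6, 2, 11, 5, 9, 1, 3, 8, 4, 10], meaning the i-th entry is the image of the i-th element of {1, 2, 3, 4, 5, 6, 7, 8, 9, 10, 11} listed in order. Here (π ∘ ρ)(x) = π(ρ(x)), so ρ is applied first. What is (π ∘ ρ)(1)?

11

(π ∘ ρ)(1) = π(ρ(1)). ρ(1) = 7, then π(7) = 11. So (π ∘ ρ)(1) = 11.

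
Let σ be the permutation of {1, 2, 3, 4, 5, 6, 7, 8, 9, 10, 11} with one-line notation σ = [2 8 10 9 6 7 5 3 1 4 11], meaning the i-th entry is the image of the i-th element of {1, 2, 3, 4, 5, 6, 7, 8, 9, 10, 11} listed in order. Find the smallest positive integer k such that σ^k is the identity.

Writing σ as disjoint cycles, the cycle lengths are 7, 3, 1.
Since disjoint cycles commute, ord(σ) = lcm(7, 3) = 21.

21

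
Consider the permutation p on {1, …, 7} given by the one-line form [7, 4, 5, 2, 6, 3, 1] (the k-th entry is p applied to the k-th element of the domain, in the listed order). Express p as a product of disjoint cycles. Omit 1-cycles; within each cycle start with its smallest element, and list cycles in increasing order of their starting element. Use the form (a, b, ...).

(1, 7)(2, 4)(3, 5, 6)

Iterating p from 1 gives 1 → 7 → 1; that is the 2-cycle (1, 7).
Repeating from the next unused element and collecting all non-trivial cycles gives (1, 7)(2, 4)(3, 5, 6).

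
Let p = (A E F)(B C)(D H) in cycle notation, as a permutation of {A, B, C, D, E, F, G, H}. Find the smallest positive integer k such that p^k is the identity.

The disjoint cycles have lengths 3, 2, 2, 1.
The order of p is the least common multiple of its cycle lengths: lcm(3, 2, 2) = 6.

6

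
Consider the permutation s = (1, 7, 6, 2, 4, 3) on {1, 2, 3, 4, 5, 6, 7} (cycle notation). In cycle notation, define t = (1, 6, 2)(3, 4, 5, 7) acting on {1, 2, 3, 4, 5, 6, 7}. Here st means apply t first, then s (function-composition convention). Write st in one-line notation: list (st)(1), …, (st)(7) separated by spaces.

2 7 3 5 6 4 1

Chase each element through t then s: 1 → 6 → 2; 2 → 1 → 7; 3 → 4 → 3; 4 → 5 → 5; 5 → 7 → 6; 6 → 2 → 4; 7 → 3 → 1.
So st in one-line form is 2 7 3 5 6 4 1.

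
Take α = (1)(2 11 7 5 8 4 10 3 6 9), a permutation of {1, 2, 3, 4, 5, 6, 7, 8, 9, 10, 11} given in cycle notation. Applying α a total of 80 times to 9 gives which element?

9 lies in the 10-cycle (2 11 7 5 8 4 10 3 6 9).
Powers repeat with period 10 on this cycle, and 80 mod 10 = 0, so α^80(9) = α^0(9).
So α^80(9) = 9.

9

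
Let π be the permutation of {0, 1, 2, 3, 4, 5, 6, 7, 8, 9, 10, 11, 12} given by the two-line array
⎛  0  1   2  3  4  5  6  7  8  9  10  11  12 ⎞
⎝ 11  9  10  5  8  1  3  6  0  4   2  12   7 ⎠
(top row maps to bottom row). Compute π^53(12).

0

Tracing 12 → 7 → … returns to 12 after 11 steps, so 12 lies in an 11-cycle (0 11 12 7 6 3 5 1 9 4 8).
Since the cycle has length 11, π^53 acts on it the same as π^9 (53 mod 11 = 9).
Advancing 9 steps from 12: 12 → 7 → 6 → 3 → 5 → 1 → 9 → 4 → 8 → 0.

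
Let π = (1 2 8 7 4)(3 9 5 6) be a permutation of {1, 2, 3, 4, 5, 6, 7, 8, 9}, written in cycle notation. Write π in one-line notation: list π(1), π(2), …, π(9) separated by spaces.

2 8 9 1 6 3 4 7 5

Image by image: 1→2, 2→8, 3→9, 4→1, 5→6, 6→3, 7→4, 8→7, 9→5.
Listing these in domain order gives 2 8 9 1 6 3 4 7 5.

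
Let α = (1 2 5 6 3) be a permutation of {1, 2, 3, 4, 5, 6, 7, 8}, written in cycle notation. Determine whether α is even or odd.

even

The cycle lengths are 5, 1, 1, 1.
A cycle is odd iff its length is even; α has 0 even-length cycles, so sgn(α) = (−1)^0 and α is even.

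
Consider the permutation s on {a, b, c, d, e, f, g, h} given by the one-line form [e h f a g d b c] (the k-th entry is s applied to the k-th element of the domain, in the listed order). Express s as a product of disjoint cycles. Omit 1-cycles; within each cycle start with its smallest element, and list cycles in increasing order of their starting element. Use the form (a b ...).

Start at a and follow images: a → e → g → b → h → c → f → d → a, giving the cycle (a e g b h c f d).
Repeating from the next unused element and collecting all non-trivial cycles gives (a e g b h c f d).

(a e g b h c f d)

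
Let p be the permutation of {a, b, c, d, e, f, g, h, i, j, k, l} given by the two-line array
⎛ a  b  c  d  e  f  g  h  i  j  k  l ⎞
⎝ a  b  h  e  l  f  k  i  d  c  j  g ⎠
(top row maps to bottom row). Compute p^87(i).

Tracing i → d → … returns to i after 9 steps, so i lies in a 9-cycle (c, h, i, d, e, l, g, k, j).
Since the cycle has length 9, p^87 acts on it the same as p^6 (87 mod 9 = 6).
Stepping 6 places around the cycle: i → d → e → l → g → k → j.

j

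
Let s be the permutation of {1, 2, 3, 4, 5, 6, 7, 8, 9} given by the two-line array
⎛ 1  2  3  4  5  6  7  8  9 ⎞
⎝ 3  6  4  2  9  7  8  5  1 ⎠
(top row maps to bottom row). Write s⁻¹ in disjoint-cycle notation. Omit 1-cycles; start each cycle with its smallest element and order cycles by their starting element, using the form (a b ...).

First write s in disjoint cycles: (1 3 4 2 6 7 8 5 9).
Reversing each cycle (and rotating so the smallest element leads) gives s⁻¹ = (1 9 5 8 7 6 2 4 3).

(1 9 5 8 7 6 2 4 3)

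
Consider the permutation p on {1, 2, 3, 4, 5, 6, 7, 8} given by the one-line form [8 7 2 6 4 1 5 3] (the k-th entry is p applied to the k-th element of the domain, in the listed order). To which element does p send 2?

2 is element number 2 of the domain, and entry number 2 of the one-line form is 7, so p(2) = 7.

7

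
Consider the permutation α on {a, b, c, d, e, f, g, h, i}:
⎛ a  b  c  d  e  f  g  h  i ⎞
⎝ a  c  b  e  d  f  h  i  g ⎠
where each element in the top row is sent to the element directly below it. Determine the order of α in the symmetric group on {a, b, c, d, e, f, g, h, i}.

Decomposing into disjoint cycles gives cycle lengths 3, 2, 2, 1, 1.
Since disjoint cycles commute, ord(α) = lcm(3, 2, 2) = 6.

6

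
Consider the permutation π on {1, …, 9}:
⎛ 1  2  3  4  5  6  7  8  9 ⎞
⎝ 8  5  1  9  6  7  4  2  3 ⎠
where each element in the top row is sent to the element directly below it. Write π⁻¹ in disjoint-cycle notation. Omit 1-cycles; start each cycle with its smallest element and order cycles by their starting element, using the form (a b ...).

(1 3 9 4 7 6 5 2 8)

The cycle decomposition of π is (1 8 2 5 6 7 4 9 3).
The inverse reverses every cycle; in canonical form, π⁻¹ = (1 3 9 4 7 6 5 2 8).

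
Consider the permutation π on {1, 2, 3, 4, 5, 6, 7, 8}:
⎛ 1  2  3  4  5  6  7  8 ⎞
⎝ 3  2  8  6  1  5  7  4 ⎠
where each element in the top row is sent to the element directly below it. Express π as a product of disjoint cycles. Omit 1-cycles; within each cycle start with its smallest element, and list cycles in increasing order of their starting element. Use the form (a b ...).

(1 3 8 4 6 5)

Start at 1 and follow images: 1 → 3 → 8 → 4 → 6 → 5 → 1, giving the cycle (1 3 8 4 6 5).
Repeating from the next unused element and collecting all non-trivial cycles gives (1 3 8 4 6 5).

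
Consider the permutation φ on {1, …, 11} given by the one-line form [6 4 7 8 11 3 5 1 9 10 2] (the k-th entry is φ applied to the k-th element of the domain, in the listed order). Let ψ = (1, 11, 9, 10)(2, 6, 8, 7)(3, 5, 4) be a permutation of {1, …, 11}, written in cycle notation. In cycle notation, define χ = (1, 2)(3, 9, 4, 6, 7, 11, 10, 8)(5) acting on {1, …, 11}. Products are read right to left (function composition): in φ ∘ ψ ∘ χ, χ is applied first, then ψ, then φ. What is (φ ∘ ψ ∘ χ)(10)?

5

Apply the permutations in order: χ(10) = 8, then ψ(8) = 7, then φ(7) = 5. So (φ ∘ ψ ∘ χ)(10) = 5.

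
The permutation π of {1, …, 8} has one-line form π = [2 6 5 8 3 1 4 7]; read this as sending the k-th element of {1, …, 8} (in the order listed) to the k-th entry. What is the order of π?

6

The disjoint-cycle form of π has cycle lengths 3, 3, 2.
The order of π is the least common multiple of its cycle lengths: lcm(3, 3, 2) = 6.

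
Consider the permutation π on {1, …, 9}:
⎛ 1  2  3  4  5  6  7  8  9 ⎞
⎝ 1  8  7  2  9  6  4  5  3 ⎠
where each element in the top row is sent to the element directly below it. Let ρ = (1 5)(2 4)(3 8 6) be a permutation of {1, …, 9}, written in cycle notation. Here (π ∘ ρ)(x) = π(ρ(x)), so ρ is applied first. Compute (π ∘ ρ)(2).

2

First apply ρ: ρ(2) = 4, then π(4) = 2. Thus (π ∘ ρ)(2) = 2.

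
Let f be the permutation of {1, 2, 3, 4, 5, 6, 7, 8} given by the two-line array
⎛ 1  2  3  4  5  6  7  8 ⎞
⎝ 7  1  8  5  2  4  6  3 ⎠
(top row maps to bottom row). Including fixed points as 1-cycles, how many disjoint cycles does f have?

2

The cycle decomposition is (1 7 6 4 5 2)(3 8), which has 2 cycles (counting 1-cycles).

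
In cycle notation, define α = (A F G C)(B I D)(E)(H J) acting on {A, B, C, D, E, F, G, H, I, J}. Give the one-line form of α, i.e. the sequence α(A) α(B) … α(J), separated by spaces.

Each element maps to the next entry in its cycle (wrapping to the front): A↦F, B↦I, C↦A, D↦B, E↦E, F↦G, G↦C, H↦J, I↦D, J↦H.
So the one-line form is F I A B E G C J D H.

F I A B E G C J D H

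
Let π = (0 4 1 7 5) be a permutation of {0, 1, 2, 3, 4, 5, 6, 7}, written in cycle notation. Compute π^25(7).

7

7 lies in the 5-cycle (0 4 1 7 5).
On a 5-cycle, π^5 is the identity, so π^25 = π^0 there (25 ≡ 0 mod 5).
So π^25(7) = 7.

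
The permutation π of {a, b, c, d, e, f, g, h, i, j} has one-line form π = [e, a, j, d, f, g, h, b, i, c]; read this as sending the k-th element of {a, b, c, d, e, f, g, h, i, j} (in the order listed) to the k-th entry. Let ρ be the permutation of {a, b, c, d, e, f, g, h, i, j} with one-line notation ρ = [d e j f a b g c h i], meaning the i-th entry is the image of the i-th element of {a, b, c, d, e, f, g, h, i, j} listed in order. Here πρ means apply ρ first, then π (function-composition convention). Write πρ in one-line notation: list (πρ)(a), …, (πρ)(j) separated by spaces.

Chase each element through ρ then π: a → d → d; b → e → f; c → j → c; d → f → g; e → a → e; f → b → a; g → g → h; h → c → j; i → h → b; j → i → i.
So πρ in one-line form is d f c g e a h j b i.

d f c g e a h j b i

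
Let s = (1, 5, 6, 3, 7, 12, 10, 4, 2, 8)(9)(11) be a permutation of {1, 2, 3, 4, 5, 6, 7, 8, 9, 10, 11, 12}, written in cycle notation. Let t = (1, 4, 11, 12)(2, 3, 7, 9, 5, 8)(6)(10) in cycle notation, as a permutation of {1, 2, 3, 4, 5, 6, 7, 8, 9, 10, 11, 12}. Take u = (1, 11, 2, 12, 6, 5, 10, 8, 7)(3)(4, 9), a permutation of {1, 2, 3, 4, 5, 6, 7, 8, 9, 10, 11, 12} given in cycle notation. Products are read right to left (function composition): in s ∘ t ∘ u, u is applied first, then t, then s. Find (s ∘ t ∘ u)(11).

Chase 11: u(11) = 2; t(2) = 3; s(3) = 7. Hence (s ∘ t ∘ u)(11) = 7.

7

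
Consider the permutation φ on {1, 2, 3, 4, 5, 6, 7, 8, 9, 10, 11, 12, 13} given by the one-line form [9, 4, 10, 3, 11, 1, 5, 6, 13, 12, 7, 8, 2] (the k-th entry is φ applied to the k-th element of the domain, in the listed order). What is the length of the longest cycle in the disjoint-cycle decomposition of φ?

10

Decomposing into disjoint cycles gives (1 9 13 2 4 3 10 12 8 6)(5 11 7); the longest has length 10.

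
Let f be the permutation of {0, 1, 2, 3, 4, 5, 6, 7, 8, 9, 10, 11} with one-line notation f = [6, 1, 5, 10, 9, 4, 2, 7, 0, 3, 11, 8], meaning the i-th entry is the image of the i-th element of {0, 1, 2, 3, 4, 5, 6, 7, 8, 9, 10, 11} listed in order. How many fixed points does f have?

The fixed points (elements with f(x) = x) are {1, 7}, so there are 2.

2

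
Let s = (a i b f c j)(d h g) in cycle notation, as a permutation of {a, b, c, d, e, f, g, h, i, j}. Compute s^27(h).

h lies in the 3-cycle (d h g).
Since the cycle has length 3, s^27 acts on it the same as s^0 (27 mod 3 = 0).
So s^27(h) = h.

h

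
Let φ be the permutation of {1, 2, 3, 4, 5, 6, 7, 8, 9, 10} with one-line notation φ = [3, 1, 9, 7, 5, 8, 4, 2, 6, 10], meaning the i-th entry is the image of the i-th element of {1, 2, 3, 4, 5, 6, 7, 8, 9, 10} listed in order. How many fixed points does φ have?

The fixed points (elements with φ(x) = x) are {5, 10}, so there are 2.

2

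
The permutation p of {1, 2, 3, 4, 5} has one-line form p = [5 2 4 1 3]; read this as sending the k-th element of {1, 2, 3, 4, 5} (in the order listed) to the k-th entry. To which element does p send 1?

5

1 is element number 1 of the domain, and entry number 1 of the one-line form is 5, so p(1) = 5.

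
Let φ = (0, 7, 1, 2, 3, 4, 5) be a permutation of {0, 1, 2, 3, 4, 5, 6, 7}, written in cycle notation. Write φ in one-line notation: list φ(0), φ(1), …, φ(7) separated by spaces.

Each element maps to the next entry in its cycle (wrapping to the front): 0→7, 1→2, 2→3, 3→4, 4→5, 5→0, 6→6, 7→1.
So the one-line form is 7 2 3 4 5 0 6 1.

7 2 3 4 5 0 6 1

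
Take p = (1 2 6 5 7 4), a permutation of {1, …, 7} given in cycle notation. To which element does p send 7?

4

7 appears in (1 2 6 5 7 4); the next entry (wrapping around) is 4.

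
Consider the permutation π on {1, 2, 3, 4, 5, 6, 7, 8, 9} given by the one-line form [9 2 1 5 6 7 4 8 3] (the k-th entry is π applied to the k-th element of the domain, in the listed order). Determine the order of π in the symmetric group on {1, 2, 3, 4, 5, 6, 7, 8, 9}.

Writing π as disjoint cycles, the cycle lengths are 4, 3, 1, 1.
The order of π is the least common multiple of its cycle lengths: lcm(4, 3) = 12.

12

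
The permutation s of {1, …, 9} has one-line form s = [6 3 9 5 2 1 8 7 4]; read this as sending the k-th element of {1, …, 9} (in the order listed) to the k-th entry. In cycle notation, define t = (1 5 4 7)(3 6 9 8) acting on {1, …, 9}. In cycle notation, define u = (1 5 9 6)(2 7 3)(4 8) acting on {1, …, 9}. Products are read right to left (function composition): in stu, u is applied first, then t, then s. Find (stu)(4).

9

(stu)(4) = s(t(u(4))). u(4) = 8, then t(8) = 3, then s(3) = 9, so the result is 9.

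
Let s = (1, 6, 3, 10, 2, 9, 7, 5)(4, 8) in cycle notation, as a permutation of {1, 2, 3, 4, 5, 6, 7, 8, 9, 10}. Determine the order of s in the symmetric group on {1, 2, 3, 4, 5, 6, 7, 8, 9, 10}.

8

The cycle type of s is (8, 2).
Since disjoint cycles commute, ord(s) = lcm(8, 2) = 8.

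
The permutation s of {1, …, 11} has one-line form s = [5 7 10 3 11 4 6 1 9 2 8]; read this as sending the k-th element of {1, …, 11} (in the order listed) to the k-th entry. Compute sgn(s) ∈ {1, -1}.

1

In disjoint-cycle form the cycle lengths are 6, 4, 1.
A cycle is odd iff its length is even; s has 2 even-length cycles, so sgn(s) = (−1)^2 and s is even.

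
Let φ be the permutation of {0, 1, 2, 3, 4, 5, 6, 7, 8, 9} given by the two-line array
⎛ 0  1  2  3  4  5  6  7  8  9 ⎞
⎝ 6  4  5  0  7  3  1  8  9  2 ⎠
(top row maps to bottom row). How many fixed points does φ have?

No element satisfies φ(x) = x, so there are 0 fixed points.

0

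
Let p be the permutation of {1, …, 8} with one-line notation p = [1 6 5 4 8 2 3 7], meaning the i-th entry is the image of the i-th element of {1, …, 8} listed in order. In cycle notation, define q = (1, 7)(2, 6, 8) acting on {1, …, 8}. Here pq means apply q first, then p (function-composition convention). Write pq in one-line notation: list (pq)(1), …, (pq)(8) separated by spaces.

Chase each element through q then p: 1 → 7 → 3; 2 → 6 → 2; 3 → 3 → 5; 4 → 4 → 4; 5 → 5 → 8; 6 → 8 → 7; 7 → 1 → 1; 8 → 2 → 6.
So pq in one-line form is 3 2 5 4 8 7 1 6.

3 2 5 4 8 7 1 6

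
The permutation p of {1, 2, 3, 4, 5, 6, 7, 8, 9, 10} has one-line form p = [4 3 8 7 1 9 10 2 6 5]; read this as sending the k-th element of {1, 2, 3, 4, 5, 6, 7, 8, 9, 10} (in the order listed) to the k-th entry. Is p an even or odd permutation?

odd

In disjoint-cycle form the cycle lengths are 5, 3, 2.
A cycle of length ℓ contributes ℓ−1 transpositions, so p is a product of 4 + 2 + 1 = 7 transpositions — odd.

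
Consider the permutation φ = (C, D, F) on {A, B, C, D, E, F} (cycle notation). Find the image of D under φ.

F

Within (C, D, F), D ↦ F.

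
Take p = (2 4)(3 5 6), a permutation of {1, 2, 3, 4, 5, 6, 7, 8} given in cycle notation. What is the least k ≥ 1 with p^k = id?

The cycle type of p is (3, 2, 1, 1, 1).
The order is lcm(3, 2) = 6.

6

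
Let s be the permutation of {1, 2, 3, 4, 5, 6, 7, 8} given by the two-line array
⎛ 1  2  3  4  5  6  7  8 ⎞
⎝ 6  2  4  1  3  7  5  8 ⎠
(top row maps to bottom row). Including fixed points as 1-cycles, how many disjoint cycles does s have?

The cycle decomposition is (1 6 7 5 3 4)(2)(8), which has 3 cycles (counting 1-cycles).

3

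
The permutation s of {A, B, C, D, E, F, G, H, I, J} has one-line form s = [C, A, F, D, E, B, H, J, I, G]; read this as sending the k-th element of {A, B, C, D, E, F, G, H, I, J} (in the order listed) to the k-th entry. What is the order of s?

12

Decomposing into disjoint cycles gives cycle lengths 4, 3, 1, 1, 1.
Since disjoint cycles commute, ord(s) = lcm(4, 3) = 12.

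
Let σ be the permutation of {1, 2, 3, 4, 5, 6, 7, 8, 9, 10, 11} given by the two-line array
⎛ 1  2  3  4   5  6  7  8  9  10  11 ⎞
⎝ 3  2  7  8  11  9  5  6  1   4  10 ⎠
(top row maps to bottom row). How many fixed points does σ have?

The fixed points (elements with σ(x) = x) are {2}, so there is 1.

1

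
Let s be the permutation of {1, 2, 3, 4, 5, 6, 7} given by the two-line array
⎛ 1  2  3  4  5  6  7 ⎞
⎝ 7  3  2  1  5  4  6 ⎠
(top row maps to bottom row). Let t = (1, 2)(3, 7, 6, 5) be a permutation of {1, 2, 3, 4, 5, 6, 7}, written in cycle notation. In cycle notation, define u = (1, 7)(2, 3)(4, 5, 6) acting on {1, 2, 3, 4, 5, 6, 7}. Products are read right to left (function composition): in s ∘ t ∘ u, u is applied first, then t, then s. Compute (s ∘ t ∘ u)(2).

6

Chase 2: u(2) = 3; t(3) = 7; s(7) = 6. Hence (s ∘ t ∘ u)(2) = 6.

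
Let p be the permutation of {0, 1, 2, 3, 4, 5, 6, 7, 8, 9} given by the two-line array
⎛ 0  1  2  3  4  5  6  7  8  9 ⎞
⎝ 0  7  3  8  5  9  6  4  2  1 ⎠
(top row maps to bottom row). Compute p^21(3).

3

Tracing 3 → 8 → … returns to 3 after 3 steps, so 3 lies in a 3-cycle (2 3 8).
Powers repeat with period 3 on this cycle, and 21 mod 3 = 0, so p^21(3) = p^0(3).
So p^21(3) = 3.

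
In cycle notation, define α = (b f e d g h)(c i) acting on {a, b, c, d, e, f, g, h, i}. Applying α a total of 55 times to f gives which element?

f lies in the 6-cycle (b f e d g h).
Since the cycle has length 6, α^55 acts on it the same as α^1 (55 mod 6 = 1).
Stepping 1 place around the cycle: f → e.

e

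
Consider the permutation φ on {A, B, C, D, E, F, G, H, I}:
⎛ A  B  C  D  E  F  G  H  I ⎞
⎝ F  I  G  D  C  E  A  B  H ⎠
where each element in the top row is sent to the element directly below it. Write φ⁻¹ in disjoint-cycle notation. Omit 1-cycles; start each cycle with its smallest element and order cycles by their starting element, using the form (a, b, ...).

First write φ in disjoint cycles: (A, F, E, C, G)(B, I, H).
Reversing each cycle (and rotating so the smallest element leads) gives φ⁻¹ = (A, G, C, E, F)(B, H, I).

(A, G, C, E, F)(B, H, I)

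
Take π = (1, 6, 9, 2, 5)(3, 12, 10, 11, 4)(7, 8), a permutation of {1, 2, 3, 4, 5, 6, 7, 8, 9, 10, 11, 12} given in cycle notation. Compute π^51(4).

4 lies in the 5-cycle (3, 12, 10, 11, 4).
Powers repeat with period 5 on this cycle, and 51 mod 5 = 1, so π^51(4) = π^1(4).
Stepping 1 place around the cycle: 4 → 3.

3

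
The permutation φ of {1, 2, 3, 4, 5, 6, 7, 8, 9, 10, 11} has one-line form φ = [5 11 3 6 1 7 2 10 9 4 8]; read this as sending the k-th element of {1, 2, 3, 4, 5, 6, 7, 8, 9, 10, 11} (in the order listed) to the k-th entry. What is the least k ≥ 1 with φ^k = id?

14

The disjoint-cycle form of φ has cycle lengths 7, 2, 1, 1.
The order is lcm(7, 2) = 14.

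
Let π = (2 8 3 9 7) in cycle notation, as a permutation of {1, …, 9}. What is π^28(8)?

8 lies in the 5-cycle (2 8 3 9 7).
Powers repeat with period 5 on this cycle, and 28 mod 5 = 3, so π^28(8) = π^3(8).
Advancing 3 steps from 8: 8 → 3 → 9 → 7.

7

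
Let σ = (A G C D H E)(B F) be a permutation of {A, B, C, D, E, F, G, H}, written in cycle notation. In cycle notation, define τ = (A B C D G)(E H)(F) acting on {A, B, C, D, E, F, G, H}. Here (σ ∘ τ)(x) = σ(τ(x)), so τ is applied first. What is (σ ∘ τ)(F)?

B

τ(F) = F, then σ(F) = B; composing gives (σ ∘ τ)(F) = B.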